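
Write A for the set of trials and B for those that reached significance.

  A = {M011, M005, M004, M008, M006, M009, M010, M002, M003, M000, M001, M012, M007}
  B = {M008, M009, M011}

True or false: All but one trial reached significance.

False

'All but one trial reached significance' holds iff |A ∖ B| = 1.
A (the restrictor) = {M011, M005, M004, M008, M006, M009, M010, M002, M003, M000, M001, M012, M007}, |A| = 13.
A ∖ B = {M005, M004, M006, M010, M002, M003, M000, M001, M012, M007}, so |A ∖ B| = 10.
|A ∖ B| = 10, so the statement is false.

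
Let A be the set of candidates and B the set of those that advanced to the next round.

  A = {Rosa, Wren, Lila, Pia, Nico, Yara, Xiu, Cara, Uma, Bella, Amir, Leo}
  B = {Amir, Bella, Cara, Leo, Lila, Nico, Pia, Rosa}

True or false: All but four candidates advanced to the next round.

'All but four candidates advanced to the next round' holds iff |A ∖ B| = 4.
A (the restrictor) = {Rosa, Wren, Lila, Pia, Nico, Yara, Xiu, Cara, Uma, Bella, Amir, Leo}, |A| = 12.
A ∖ B = {Wren, Yara, Xiu, Uma}, so |A ∖ B| = 4.
|A ∖ B| = 4, so the statement is true.

True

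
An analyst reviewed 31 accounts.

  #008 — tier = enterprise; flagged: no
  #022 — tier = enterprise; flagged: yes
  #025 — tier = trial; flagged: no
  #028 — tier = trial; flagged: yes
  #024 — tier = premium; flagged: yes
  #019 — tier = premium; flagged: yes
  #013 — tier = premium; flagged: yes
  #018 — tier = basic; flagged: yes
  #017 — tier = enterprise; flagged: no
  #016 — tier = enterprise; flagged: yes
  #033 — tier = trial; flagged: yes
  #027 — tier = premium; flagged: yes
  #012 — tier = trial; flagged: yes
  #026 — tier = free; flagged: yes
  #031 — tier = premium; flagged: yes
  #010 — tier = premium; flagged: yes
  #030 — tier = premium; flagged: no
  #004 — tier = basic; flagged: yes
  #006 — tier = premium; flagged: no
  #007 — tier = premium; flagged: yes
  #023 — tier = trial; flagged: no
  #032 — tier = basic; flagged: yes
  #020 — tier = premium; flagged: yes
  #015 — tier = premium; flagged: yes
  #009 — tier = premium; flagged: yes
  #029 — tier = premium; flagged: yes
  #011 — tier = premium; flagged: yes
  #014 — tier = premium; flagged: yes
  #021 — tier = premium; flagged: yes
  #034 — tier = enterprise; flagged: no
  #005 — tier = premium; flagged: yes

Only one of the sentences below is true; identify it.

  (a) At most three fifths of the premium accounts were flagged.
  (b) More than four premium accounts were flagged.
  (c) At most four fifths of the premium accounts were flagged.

(b)

|A| = 17, |A ∩ B| = 15, |A ∖ B| = 2.
(a) requires |A ∩ B| / |A| ≤ 3/5: false.
(b) requires |A ∩ B| > 4: true.
(c) requires |A ∩ B| / |A| ≤ 4/5: false.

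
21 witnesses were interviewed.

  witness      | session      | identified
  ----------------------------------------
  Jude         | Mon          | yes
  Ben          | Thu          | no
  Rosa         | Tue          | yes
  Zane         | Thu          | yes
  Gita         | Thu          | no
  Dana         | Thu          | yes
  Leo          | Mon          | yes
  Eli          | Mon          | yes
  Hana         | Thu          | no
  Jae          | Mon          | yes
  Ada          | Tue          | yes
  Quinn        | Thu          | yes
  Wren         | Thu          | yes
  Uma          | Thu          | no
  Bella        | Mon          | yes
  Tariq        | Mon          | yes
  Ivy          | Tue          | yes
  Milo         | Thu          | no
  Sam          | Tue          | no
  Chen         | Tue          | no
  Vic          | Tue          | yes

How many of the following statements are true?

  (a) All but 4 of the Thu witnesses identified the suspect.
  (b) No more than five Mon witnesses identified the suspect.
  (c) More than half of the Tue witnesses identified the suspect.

1

(a) Thu: |A| = 9, |A ∩ B| = 4; needs |A ∖ B| = 4 — false.
(b) Mon: |A| = 6, |A ∩ B| = 6; needs |A ∩ B| ≤ 5 — false.
(c) Tue: |A| = 6, |A ∩ B| = 4; needs |A ∩ B| > |A ∖ B| — true.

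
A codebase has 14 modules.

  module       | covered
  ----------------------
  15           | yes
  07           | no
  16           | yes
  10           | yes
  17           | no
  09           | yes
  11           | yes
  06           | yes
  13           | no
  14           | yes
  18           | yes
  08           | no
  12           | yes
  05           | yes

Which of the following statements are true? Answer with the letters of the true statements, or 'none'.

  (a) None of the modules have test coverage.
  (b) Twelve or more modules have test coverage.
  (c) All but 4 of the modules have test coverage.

(c)

|A| = 14, |A ∩ B| = 10, |A ∖ B| = 4.
(a) A ∩ B = ∅ (|A ∩ B| = 0): fails.
(b) |A ∩ B| ≥ 12: fails.
(c) |A ∖ B| = 4: holds.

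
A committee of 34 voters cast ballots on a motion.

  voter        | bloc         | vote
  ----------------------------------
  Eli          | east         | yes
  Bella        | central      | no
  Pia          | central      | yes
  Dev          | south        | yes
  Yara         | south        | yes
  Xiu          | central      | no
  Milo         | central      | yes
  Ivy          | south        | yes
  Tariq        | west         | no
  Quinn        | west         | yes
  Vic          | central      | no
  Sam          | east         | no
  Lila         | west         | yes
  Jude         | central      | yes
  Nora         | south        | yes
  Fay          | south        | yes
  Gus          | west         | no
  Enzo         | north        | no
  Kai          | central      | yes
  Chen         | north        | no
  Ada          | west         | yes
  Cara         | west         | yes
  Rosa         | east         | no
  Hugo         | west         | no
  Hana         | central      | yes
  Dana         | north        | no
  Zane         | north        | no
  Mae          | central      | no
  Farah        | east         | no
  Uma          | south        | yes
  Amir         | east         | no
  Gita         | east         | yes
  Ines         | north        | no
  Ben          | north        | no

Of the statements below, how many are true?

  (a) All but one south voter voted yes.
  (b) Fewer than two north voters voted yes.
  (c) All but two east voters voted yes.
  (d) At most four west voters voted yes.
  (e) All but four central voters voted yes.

3

(a) south: |A| = 6, |A ∩ B| = 6; needs |A ∖ B| = 1 — false.
(b) north: |A| = 6, |A ∩ B| = 0; needs |A ∩ B| < 2 — true.
(c) east: |A| = 6, |A ∩ B| = 2; needs |A ∖ B| = 2 — false.
(d) west: |A| = 7, |A ∩ B| = 4; needs |A ∩ B| ≤ 4 — true.
(e) central: |A| = 9, |A ∩ B| = 5; needs |A ∖ B| = 4 — true.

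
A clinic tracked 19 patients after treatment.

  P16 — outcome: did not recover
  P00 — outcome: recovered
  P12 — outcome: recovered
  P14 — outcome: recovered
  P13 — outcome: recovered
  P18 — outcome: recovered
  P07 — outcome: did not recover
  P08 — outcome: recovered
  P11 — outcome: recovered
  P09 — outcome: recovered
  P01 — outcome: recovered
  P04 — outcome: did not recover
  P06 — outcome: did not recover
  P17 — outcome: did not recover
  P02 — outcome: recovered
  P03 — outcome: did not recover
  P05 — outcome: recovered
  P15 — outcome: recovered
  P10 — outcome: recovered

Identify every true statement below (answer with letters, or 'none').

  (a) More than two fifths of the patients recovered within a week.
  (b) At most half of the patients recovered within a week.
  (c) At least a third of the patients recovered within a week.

(a), (c)

|A| = 19, |A ∩ B| = 13, |A ∖ B| = 6.
(a) |A ∩ B| / |A| > 2/5: holds.
(b) |A ∩ B| ≤ |A ∖ B|: fails.
(c) |A ∩ B| / |A| ≥ 1/3: holds.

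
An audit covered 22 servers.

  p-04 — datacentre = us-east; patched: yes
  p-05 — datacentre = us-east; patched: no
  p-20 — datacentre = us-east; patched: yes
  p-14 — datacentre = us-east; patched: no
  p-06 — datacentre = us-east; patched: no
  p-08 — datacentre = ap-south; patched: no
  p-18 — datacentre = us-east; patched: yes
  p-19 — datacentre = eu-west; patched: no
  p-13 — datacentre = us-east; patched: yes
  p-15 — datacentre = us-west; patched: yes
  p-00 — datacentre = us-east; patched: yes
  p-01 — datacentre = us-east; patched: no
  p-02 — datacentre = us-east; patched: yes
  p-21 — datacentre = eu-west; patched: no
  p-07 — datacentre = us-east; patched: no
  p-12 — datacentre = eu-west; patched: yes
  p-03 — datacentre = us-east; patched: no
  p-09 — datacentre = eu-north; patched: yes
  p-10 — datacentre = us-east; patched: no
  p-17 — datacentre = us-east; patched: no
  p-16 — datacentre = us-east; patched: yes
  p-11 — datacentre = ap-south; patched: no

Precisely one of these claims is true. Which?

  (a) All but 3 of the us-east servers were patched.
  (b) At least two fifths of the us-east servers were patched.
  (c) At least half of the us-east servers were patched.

|A| = 15, |A ∩ B| = 7, |A ∖ B| = 8.
(a) requires |A ∖ B| = 3: false.
(b) requires |A ∩ B| / |A| ≥ 2/5: true.
(c) requires |A ∩ B| ≥ |A ∖ B|: false.

(b)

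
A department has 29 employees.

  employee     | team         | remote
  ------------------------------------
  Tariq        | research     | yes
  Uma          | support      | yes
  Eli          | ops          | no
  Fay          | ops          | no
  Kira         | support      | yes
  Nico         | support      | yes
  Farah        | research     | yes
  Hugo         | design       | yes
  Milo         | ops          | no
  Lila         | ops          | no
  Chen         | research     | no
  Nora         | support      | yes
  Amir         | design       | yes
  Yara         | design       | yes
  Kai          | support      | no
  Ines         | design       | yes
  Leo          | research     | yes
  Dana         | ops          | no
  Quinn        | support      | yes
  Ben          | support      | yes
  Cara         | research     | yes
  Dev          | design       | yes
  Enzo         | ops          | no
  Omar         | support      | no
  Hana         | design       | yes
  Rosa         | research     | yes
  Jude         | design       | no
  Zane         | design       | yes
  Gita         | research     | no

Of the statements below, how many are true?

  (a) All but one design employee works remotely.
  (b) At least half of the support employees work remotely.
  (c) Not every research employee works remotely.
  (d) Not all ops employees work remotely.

(a) design: |A| = 8, |A ∩ B| = 7; needs |A ∖ B| = 1 — true.
(b) support: |A| = 8, |A ∩ B| = 6; needs |A ∩ B| ≥ |A ∖ B| — true.
(c) research: |A| = 7, |A ∩ B| = 5; needs A ⊄ B (|A ∖ B| ≥ 1) — true.
(d) ops: |A| = 6, |A ∩ B| = 0; needs A ⊄ B (|A ∖ B| ≥ 1) — true.

4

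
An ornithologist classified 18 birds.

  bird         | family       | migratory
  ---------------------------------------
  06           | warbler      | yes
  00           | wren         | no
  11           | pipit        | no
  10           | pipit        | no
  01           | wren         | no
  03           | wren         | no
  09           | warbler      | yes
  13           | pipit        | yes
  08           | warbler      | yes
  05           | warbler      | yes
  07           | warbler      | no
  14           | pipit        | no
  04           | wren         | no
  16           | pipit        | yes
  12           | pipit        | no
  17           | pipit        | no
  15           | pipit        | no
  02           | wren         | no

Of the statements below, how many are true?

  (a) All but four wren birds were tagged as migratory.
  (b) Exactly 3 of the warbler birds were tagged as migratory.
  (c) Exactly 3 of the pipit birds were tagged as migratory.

0

(a) wren: |A| = 5, |A ∩ B| = 0; needs |A ∖ B| = 4 — false.
(b) warbler: |A| = 5, |A ∩ B| = 4; needs |A ∩ B| = 3 — false.
(c) pipit: |A| = 8, |A ∩ B| = 2; needs |A ∩ B| = 3 — false.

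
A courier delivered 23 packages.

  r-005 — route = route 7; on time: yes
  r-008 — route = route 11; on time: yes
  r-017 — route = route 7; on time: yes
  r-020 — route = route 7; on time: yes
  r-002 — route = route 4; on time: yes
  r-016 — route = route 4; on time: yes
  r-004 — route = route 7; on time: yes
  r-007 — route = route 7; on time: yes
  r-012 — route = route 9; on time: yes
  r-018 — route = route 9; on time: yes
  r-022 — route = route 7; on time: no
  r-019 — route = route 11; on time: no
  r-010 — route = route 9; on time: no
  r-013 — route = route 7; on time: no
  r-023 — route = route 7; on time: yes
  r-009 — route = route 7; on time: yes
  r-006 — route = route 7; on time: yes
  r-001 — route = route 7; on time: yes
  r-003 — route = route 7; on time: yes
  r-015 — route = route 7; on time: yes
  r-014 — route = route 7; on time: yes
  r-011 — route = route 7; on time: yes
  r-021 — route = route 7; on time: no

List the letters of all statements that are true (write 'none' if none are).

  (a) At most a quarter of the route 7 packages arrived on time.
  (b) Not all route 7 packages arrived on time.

|A| = 16, |A ∩ B| = 13, |A ∖ B| = 3.
(a) |A ∩ B| / |A| ≤ 1/4: fails.
(b) A ⊄ B (|A ∖ B| ≥ 1): holds.

(b)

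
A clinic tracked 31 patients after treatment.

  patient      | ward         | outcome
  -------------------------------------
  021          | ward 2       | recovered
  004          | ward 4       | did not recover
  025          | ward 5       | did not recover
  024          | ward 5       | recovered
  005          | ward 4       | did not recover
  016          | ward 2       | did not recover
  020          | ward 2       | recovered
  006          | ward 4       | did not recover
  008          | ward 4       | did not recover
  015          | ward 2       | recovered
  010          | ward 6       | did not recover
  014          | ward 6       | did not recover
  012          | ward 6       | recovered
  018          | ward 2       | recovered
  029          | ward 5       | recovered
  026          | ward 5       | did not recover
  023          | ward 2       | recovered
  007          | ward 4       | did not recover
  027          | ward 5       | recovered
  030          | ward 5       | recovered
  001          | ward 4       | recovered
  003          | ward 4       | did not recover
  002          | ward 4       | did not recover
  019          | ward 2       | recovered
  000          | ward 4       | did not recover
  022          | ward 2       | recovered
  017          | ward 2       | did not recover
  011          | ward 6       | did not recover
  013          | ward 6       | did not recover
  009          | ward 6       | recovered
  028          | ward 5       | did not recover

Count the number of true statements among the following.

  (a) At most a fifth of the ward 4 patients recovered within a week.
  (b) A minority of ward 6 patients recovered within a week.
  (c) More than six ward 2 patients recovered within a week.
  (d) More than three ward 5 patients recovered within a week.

4

(a) ward 4: |A| = 9, |A ∩ B| = 1; needs |A ∩ B| / |A| ≤ 1/5 — true.
(b) ward 6: |A| = 6, |A ∩ B| = 2; needs |A ∩ B| < |A ∖ B| — true.
(c) ward 2: |A| = 9, |A ∩ B| = 7; needs |A ∩ B| > 6 — true.
(d) ward 5: |A| = 7, |A ∩ B| = 4; needs |A ∩ B| > 3 — true.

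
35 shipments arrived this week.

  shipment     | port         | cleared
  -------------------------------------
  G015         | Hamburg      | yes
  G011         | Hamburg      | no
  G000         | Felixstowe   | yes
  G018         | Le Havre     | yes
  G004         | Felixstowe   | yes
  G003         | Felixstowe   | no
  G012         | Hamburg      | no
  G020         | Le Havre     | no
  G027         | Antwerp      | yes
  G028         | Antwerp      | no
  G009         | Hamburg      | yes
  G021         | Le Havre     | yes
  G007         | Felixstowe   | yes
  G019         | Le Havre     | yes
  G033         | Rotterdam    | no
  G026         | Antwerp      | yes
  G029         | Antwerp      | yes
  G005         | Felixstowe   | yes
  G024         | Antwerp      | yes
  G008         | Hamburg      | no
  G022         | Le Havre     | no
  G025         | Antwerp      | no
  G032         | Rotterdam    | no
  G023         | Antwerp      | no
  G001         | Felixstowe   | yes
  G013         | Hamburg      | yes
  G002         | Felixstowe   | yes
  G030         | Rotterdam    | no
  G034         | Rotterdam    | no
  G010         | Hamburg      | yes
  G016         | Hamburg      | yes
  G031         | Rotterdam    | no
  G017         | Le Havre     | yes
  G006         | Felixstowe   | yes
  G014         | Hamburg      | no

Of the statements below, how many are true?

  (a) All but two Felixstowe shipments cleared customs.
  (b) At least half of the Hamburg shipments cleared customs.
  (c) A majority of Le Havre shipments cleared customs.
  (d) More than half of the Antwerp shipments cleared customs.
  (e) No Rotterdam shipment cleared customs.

(a) Felixstowe: |A| = 8, |A ∩ B| = 7; needs |A ∖ B| = 2 — false.
(b) Hamburg: |A| = 9, |A ∩ B| = 5; needs |A ∩ B| ≥ |A ∖ B| — true.
(c) Le Havre: |A| = 6, |A ∩ B| = 4; needs |A ∩ B| > |A ∖ B| — true.
(d) Antwerp: |A| = 7, |A ∩ B| = 4; needs |A ∩ B| > |A ∖ B| — true.
(e) Rotterdam: |A| = 5, |A ∩ B| = 0; needs A ∩ B = ∅ (|A ∩ B| = 0) — true.

4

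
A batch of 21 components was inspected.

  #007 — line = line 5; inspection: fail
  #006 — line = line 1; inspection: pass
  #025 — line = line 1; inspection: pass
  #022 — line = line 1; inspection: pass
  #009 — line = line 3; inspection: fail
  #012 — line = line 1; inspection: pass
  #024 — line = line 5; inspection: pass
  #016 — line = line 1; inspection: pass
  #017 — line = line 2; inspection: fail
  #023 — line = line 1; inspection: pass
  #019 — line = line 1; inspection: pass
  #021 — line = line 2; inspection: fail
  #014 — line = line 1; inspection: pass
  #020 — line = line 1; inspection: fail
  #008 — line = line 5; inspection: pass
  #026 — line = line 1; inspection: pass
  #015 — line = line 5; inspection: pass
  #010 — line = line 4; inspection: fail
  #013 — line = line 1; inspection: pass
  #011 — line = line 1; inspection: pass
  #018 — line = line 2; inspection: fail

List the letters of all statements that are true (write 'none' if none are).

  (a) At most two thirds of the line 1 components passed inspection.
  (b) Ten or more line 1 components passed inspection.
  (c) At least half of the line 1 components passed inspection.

(b), (c)

|A| = 12, |A ∩ B| = 11, |A ∖ B| = 1.
(a) |A ∩ B| / |A| ≤ 2/3: fails.
(b) |A ∩ B| ≥ 10: holds.
(c) |A ∩ B| ≥ |A ∖ B|: holds.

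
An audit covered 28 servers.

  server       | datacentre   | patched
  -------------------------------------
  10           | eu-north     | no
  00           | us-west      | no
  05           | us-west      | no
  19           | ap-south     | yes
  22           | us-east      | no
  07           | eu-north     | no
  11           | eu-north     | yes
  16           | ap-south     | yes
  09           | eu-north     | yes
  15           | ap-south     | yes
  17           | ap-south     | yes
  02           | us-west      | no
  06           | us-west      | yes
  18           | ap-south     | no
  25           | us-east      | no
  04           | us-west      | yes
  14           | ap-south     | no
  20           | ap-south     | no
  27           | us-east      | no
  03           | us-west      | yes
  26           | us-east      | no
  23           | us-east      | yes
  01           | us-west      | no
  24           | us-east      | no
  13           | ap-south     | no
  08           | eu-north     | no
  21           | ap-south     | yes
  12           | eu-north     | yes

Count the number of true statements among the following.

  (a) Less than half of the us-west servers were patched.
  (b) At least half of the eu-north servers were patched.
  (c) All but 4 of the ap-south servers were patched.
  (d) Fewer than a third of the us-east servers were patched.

(a) us-west: |A| = 7, |A ∩ B| = 3; needs |A ∩ B| < |A ∖ B| — true.
(b) eu-north: |A| = 6, |A ∩ B| = 3; needs |A ∩ B| ≥ |A ∖ B| — true.
(c) ap-south: |A| = 9, |A ∩ B| = 5; needs |A ∖ B| = 4 — true.
(d) us-east: |A| = 6, |A ∩ B| = 1; needs |A ∩ B| / |A| < 1/3 — true.

4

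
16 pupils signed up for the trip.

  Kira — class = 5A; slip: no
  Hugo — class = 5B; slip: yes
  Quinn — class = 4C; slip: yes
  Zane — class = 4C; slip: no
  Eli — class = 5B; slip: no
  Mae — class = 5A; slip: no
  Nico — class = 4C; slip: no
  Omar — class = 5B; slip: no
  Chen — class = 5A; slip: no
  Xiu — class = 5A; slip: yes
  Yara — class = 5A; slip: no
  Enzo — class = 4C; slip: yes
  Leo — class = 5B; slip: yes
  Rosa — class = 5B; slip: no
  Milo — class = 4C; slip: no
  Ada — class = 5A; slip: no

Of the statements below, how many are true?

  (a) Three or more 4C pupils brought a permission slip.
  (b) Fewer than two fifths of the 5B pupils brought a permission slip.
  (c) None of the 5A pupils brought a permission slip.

0

(a) 4C: |A| = 5, |A ∩ B| = 2; needs |A ∩ B| ≥ 3 — false.
(b) 5B: |A| = 5, |A ∩ B| = 2; needs |A ∩ B| / |A| < 2/5 — false.
(c) 5A: |A| = 6, |A ∩ B| = 1; needs A ∩ B = ∅ (|A ∩ B| = 0) — false.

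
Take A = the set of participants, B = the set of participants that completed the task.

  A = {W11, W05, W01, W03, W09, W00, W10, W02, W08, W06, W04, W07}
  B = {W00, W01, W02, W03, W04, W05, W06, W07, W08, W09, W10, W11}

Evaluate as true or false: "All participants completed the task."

'All participants completed the task' holds iff A ⊆ B, i.e. every element of A is in B (|A ∖ B| = 0).
A (the restrictor) = {W11, W05, W01, W03, W09, W00, W10, W02, W08, W06, W04, W07}, |A| = 12.
A ∖ B = {}, so |A ∖ B| = 0.
So the statement is true.

True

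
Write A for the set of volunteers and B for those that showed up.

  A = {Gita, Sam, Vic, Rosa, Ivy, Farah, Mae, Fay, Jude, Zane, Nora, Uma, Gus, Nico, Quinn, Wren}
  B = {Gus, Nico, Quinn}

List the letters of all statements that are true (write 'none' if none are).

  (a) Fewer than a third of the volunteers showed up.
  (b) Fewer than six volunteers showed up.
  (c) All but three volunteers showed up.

(a), (b)

|A| = 16, |A ∩ B| = 3, |A ∖ B| = 13.
(a) |A ∩ B| / |A| < 1/3: holds.
(b) |A ∩ B| < 6: holds.
(c) |A ∖ B| = 3: fails.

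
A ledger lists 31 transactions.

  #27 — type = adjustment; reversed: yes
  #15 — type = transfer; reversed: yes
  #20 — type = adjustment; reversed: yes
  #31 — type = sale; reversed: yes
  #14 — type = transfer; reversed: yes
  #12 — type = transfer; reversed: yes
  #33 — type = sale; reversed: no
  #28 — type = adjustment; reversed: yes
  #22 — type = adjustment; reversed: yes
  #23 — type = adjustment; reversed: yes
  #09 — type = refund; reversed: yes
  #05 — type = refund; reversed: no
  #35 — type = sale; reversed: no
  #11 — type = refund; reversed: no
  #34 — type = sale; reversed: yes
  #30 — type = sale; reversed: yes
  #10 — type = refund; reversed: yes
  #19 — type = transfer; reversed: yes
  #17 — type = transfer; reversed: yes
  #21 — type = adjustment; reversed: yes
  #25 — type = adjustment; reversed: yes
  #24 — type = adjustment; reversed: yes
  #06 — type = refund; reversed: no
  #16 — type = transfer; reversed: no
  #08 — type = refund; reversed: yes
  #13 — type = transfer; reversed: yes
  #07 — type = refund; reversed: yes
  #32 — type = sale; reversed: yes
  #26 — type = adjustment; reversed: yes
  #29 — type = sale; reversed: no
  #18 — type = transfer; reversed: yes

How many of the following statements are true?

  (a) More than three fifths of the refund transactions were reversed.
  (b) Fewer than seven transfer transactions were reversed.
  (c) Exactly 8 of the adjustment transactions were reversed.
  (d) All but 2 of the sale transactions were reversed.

(a) refund: |A| = 7, |A ∩ B| = 4; needs |A ∩ B| / |A| > 3/5 — false.
(b) transfer: |A| = 8, |A ∩ B| = 7; needs |A ∩ B| < 7 — false.
(c) adjustment: |A| = 9, |A ∩ B| = 9; needs |A ∩ B| = 8 — false.
(d) sale: |A| = 7, |A ∩ B| = 4; needs |A ∖ B| = 2 — false.

0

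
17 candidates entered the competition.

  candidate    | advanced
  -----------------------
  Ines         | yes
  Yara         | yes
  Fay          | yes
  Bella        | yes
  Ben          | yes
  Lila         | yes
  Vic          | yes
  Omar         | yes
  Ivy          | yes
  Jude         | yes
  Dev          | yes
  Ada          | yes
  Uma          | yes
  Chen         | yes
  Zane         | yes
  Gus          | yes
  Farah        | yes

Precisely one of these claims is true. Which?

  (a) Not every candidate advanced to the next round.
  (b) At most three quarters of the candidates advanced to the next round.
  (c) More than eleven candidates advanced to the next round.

|A| = 17, |A ∩ B| = 17, |A ∖ B| = 0.
(a) requires A ⊄ B (|A ∖ B| ≥ 1): false.
(b) requires |A ∩ B| / |A| ≤ 3/4: false.
(c) requires |A ∩ B| > 11: true.

(c)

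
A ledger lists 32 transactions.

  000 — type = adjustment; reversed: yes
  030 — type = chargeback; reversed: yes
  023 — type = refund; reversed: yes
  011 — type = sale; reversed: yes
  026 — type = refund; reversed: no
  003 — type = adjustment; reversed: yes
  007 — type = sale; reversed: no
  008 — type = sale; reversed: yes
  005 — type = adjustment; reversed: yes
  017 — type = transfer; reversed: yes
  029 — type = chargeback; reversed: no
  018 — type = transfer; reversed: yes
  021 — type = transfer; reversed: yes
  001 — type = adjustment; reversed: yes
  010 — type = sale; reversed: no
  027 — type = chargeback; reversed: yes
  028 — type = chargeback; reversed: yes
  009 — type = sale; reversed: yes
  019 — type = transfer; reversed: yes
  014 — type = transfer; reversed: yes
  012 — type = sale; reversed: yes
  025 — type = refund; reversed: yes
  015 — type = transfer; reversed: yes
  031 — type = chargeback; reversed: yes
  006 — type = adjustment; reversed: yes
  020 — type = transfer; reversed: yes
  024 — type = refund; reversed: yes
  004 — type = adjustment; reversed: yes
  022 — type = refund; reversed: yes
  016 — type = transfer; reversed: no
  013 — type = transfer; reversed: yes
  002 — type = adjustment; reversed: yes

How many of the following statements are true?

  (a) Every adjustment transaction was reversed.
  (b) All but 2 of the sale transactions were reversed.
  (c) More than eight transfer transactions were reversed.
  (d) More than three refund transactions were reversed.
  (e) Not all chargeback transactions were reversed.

(a) adjustment: |A| = 7, |A ∩ B| = 7; needs A ⊆ B, i.e. every element of A is in B (|A ∖ B| = 0) — true.
(b) sale: |A| = 6, |A ∩ B| = 4; needs |A ∖ B| = 2 — true.
(c) transfer: |A| = 9, |A ∩ B| = 8; needs |A ∩ B| > 8 — false.
(d) refund: |A| = 5, |A ∩ B| = 4; needs |A ∩ B| > 3 — true.
(e) chargeback: |A| = 5, |A ∩ B| = 4; needs A ⊄ B (|A ∖ B| ≥ 1) — true.

4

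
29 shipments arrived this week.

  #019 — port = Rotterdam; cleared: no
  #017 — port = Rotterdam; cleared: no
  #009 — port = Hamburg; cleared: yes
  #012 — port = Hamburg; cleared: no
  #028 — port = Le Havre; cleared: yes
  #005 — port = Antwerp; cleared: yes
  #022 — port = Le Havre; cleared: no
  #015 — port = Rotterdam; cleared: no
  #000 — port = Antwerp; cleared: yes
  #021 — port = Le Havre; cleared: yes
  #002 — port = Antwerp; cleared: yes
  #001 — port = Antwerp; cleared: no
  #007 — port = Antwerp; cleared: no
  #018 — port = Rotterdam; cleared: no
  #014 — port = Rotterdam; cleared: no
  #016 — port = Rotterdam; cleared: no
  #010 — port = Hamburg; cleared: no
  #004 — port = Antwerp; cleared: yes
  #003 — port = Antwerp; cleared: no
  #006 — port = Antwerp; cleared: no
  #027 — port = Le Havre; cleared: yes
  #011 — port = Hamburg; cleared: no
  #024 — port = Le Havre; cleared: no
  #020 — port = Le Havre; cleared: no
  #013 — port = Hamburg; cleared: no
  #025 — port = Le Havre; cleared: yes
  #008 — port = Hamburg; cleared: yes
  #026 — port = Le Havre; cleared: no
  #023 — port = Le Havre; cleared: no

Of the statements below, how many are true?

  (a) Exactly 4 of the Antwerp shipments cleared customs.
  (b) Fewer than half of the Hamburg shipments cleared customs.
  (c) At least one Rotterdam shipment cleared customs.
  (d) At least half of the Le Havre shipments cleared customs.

2

(a) Antwerp: |A| = 8, |A ∩ B| = 4; needs |A ∩ B| = 4 — true.
(b) Hamburg: |A| = 6, |A ∩ B| = 2; needs |A ∩ B| < |A ∖ B| — true.
(c) Rotterdam: |A| = 6, |A ∩ B| = 0; needs A ∩ B ≠ ∅ (|A ∩ B| ≥ 1) — false.
(d) Le Havre: |A| = 9, |A ∩ B| = 4; needs |A ∩ B| ≥ |A ∖ B| — false.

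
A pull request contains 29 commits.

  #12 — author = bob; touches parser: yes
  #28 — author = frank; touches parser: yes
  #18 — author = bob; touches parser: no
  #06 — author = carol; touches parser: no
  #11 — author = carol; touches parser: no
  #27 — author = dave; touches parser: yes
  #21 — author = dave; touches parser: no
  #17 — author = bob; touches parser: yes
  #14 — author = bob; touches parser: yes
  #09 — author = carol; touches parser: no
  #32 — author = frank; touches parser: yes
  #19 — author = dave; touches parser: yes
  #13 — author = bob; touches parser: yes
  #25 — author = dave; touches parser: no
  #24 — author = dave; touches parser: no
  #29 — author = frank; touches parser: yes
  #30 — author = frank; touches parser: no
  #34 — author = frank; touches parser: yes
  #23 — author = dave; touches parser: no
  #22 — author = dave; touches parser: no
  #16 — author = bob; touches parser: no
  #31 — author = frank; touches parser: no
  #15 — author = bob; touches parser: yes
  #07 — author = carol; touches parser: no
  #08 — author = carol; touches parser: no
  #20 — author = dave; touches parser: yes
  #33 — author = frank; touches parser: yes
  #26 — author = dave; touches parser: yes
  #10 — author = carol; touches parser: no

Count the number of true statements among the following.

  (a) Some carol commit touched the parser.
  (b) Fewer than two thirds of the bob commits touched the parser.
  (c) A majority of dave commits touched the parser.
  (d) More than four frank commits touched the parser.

(a) carol: |A| = 6, |A ∩ B| = 0; needs A ∩ B ≠ ∅ (|A ∩ B| ≥ 1) — false.
(b) bob: |A| = 7, |A ∩ B| = 5; needs |A ∩ B| / |A| < 2/3 — false.
(c) dave: |A| = 9, |A ∩ B| = 4; needs |A ∩ B| > |A ∖ B| — false.
(d) frank: |A| = 7, |A ∩ B| = 5; needs |A ∩ B| > 4 — true.

1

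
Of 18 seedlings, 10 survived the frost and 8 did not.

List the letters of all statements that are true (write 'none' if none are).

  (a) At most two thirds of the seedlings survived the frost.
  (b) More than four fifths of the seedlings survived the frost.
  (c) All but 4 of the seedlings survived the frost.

|A| = 18, |A ∩ B| = 10, |A ∖ B| = 8.
(a) |A ∩ B| / |A| ≤ 2/3: holds.
(b) |A ∩ B| / |A| > 4/5: fails.
(c) |A ∖ B| = 4: fails.

(a)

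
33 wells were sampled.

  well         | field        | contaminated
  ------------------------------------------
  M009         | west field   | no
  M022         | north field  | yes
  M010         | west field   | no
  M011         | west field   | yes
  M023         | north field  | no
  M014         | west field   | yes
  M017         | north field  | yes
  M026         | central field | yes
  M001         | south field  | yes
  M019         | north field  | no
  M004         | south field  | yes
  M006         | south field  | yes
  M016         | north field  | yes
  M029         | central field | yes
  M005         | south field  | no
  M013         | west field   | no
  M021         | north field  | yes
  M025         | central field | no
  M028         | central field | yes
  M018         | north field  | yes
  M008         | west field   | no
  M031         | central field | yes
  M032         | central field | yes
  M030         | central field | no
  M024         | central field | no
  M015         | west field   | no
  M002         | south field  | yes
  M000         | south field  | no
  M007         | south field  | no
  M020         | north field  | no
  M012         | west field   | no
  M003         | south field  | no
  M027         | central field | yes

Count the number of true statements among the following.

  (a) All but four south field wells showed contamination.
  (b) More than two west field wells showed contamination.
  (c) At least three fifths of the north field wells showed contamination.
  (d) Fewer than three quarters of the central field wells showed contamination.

3

(a) south field: |A| = 8, |A ∩ B| = 4; needs |A ∖ B| = 4 — true.
(b) west field: |A| = 8, |A ∩ B| = 2; needs |A ∩ B| > 2 — false.
(c) north field: |A| = 8, |A ∩ B| = 5; needs |A ∩ B| / |A| ≥ 3/5 — true.
(d) central field: |A| = 9, |A ∩ B| = 6; needs |A ∩ B| / |A| < 3/4 — true.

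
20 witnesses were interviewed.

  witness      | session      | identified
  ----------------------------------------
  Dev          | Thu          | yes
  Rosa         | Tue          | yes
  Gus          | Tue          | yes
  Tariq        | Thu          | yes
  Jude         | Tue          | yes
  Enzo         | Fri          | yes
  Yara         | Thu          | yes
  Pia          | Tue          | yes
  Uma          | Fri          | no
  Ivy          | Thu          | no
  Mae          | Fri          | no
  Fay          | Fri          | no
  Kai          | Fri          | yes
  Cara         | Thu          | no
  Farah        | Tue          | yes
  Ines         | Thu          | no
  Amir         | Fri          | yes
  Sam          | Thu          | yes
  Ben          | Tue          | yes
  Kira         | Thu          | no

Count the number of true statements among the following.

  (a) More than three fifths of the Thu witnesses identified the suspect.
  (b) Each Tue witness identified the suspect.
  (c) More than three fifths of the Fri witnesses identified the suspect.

1

(a) Thu: |A| = 8, |A ∩ B| = 4; needs |A ∩ B| / |A| > 3/5 — false.
(b) Tue: |A| = 6, |A ∩ B| = 6; needs A ⊆ B, i.e. every element of A is in B (|A ∖ B| = 0) — true.
(c) Fri: |A| = 6, |A ∩ B| = 3; needs |A ∩ B| / |A| > 3/5 — false.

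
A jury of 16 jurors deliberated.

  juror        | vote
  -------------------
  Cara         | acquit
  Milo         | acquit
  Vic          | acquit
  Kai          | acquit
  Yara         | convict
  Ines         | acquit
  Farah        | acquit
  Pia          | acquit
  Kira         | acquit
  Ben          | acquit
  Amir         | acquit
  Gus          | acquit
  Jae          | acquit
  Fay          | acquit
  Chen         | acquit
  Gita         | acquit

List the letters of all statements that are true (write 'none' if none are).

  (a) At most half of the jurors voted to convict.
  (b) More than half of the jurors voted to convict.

|A| = 16, |A ∩ B| = 1, |A ∖ B| = 15.
(a) |A ∩ B| ≤ |A ∖ B|: holds.
(b) |A ∩ B| > |A ∖ B|: fails.

(a)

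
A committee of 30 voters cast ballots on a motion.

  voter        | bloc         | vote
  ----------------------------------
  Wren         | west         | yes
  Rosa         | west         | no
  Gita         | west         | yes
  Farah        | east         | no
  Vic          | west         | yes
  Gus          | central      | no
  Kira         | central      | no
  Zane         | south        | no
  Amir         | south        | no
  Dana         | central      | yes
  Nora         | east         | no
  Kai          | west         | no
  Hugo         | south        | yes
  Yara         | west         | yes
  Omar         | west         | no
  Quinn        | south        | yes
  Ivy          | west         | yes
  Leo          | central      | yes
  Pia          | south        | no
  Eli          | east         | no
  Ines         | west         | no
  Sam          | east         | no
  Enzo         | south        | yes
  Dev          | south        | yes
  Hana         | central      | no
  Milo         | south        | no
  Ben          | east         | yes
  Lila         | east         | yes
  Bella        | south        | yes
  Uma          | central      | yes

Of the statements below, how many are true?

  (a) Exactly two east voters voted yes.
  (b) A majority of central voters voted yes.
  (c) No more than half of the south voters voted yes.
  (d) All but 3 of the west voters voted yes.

1

(a) east: |A| = 6, |A ∩ B| = 2; needs |A ∩ B| = 2 — true.
(b) central: |A| = 6, |A ∩ B| = 3; needs |A ∩ B| > |A ∖ B| — false.
(c) south: |A| = 9, |A ∩ B| = 5; needs |A ∩ B| ≤ |A ∖ B| — false.
(d) west: |A| = 9, |A ∩ B| = 5; needs |A ∖ B| = 3 — false.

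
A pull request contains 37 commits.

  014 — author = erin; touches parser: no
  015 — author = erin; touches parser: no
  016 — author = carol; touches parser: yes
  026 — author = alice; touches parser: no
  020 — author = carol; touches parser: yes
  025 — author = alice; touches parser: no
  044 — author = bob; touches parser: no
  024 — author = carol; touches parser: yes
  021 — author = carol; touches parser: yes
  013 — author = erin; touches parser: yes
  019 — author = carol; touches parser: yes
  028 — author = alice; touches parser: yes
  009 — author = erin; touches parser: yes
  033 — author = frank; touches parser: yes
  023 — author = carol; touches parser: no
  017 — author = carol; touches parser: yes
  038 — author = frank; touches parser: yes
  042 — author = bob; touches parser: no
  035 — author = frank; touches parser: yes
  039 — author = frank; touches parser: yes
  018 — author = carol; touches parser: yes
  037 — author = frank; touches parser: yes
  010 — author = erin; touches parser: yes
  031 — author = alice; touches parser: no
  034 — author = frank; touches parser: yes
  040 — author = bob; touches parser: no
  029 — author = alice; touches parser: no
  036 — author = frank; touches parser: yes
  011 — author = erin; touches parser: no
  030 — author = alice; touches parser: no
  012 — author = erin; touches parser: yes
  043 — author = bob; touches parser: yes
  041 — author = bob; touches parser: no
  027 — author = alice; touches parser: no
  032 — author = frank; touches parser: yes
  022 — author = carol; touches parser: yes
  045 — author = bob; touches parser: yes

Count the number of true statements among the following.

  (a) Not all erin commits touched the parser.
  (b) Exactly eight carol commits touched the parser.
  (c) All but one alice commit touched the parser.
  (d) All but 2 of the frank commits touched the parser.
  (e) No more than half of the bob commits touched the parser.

3

(a) erin: |A| = 7, |A ∩ B| = 4; needs A ⊄ B (|A ∖ B| ≥ 1) — true.
(b) carol: |A| = 9, |A ∩ B| = 8; needs |A ∩ B| = 8 — true.
(c) alice: |A| = 7, |A ∩ B| = 1; needs |A ∖ B| = 1 — false.
(d) frank: |A| = 8, |A ∩ B| = 8; needs |A ∖ B| = 2 — false.
(e) bob: |A| = 6, |A ∩ B| = 2; needs |A ∩ B| ≤ |A ∖ B| — true.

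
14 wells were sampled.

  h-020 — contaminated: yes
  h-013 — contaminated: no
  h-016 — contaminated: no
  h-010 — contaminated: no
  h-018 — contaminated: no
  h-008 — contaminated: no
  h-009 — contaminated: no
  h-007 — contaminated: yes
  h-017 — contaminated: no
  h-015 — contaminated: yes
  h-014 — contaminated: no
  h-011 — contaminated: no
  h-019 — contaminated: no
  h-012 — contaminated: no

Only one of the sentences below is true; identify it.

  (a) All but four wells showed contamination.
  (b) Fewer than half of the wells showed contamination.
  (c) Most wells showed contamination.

|A| = 14, |A ∩ B| = 3, |A ∖ B| = 11.
(a) requires |A ∖ B| = 4: false.
(b) requires |A ∩ B| < |A ∖ B|: true.
(c) requires |A ∩ B| > |A ∖ B|: false.

(b)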